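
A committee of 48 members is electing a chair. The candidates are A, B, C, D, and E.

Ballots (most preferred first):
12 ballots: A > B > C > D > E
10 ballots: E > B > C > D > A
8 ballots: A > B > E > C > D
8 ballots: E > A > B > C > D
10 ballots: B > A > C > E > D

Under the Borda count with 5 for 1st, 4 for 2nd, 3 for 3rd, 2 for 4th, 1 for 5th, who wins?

A: 12×5 + 10×1 + 8×5 + 8×4 + 10×4 = 182
B: 12×4 + 10×4 + 8×4 + 8×3 + 10×5 = 194
C: 12×3 + 10×3 + 8×2 + 8×2 + 10×3 = 128
D: 12×2 + 10×2 + 8×1 + 8×1 + 10×1 = 70
E: 12×1 + 10×5 + 8×3 + 8×5 + 10×2 = 146

B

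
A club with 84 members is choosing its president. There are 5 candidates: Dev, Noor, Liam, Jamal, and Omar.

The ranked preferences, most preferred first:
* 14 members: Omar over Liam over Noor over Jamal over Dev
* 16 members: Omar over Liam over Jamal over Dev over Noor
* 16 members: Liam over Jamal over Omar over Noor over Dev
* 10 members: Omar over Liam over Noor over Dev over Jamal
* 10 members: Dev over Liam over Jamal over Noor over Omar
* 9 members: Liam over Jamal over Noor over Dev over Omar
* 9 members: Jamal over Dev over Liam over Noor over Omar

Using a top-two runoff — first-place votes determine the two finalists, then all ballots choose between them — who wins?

Round 1 first-place votes: Dev 10, Noor 0, Liam 25, Jamal 9, Omar 40. Omar and Liam advance.
Runoff: Omar is ranked above Liam on 40 ballots, Liam above Omar on 44.

Liam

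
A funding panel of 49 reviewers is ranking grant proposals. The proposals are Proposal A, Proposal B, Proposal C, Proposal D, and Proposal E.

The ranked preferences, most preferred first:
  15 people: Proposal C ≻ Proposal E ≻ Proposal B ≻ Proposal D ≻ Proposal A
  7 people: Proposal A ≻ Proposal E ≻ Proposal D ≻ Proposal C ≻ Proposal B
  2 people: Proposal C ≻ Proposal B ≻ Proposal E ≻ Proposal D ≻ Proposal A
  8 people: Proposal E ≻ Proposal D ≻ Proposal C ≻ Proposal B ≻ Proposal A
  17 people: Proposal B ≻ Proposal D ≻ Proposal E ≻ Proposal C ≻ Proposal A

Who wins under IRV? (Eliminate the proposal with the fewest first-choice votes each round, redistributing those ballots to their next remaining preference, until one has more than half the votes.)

Proposal C

Round 1: Proposal A 7, Proposal B 17, Proposal C 17, Proposal D 0, Proposal E 8. Proposal D eliminated.
Round 2: Proposal A 7, Proposal B 17, Proposal C 17, Proposal E 8. Proposal A eliminated.
Round 3: Proposal B 17, Proposal C 17, Proposal E 15. Proposal E eliminated.
Round 4: Proposal B 17, Proposal C 32. Proposal C has a majority (≥25).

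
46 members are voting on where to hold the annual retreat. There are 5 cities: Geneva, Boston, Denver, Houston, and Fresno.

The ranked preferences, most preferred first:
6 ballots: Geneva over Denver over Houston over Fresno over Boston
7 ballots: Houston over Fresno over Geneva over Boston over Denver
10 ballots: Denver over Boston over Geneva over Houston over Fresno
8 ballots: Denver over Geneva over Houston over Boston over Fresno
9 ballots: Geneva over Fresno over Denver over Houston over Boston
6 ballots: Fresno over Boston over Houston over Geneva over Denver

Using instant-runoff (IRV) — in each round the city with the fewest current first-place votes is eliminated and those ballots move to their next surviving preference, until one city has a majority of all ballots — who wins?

Round 1: Geneva 15, Boston 0, Denver 18, Houston 7, Fresno 6. Boston eliminated.
Round 2: Geneva 15, Denver 18, Houston 7, Fresno 6. Fresno eliminated.
Round 3: Geneva 15, Denver 18, Houston 13. Houston eliminated.
Round 4: Geneva 28, Denver 18. Geneva has a majority (≥24).

Geneva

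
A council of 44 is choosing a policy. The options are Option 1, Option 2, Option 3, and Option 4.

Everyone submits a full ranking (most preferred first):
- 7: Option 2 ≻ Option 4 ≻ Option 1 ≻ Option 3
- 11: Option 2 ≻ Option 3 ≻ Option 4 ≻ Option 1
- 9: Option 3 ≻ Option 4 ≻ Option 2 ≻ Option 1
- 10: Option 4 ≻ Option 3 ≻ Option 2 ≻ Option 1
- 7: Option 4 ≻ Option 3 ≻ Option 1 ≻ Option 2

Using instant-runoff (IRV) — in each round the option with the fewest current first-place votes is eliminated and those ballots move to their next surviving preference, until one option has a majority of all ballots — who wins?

Round 1: Option 1 0, Option 2 18, Option 3 9, Option 4 17. Option 1 eliminated.
Round 2: Option 2 18, Option 3 9, Option 4 17. Option 3 eliminated.
Round 3: Option 2 18, Option 4 26. Option 4 has a majority (≥23).

Option 4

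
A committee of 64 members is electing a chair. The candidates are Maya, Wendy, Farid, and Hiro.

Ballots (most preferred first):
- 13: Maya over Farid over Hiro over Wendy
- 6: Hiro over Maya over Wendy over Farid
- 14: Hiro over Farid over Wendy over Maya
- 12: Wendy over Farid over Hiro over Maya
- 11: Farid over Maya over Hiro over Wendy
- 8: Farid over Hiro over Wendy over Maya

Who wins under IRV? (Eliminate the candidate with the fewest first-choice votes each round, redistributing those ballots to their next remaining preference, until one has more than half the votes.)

Farid

Round 1: Maya 13, Wendy 12, Farid 19, Hiro 20. Wendy eliminated.
Round 2: Maya 13, Farid 31, Hiro 20. Maya eliminated.
Round 3: Farid 44, Hiro 20. Farid has a majority (≥33).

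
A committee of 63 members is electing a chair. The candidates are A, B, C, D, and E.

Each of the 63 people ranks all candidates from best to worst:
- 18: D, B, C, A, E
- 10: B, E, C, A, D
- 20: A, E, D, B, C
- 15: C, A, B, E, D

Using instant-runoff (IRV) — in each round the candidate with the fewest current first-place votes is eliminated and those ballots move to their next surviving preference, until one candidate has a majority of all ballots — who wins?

C

Round 1: A 20, B 10, C 15, D 18, E 0. E eliminated.
Round 2: A 20, B 10, C 15, D 18. B eliminated.
Round 3: A 20, C 25, D 18. D eliminated.
Round 4: A 20, C 43. C has a majority (≥32).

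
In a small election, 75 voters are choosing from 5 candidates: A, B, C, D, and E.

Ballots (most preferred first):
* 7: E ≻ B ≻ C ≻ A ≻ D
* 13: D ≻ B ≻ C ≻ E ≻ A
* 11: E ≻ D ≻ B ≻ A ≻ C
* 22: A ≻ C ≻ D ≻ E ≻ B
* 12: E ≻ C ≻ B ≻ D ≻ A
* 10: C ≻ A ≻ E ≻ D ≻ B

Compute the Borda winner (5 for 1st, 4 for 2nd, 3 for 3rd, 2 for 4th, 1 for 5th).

A: 7×2 + 13×1 + 11×2 + 22×5 + 12×1 + 10×4 = 211
B: 7×4 + 13×4 + 11×3 + 22×1 + 12×3 + 10×1 = 181
C: 7×3 + 13×3 + 11×1 + 22×4 + 12×4 + 10×5 = 257
D: 7×1 + 13×5 + 11×4 + 22×3 + 12×2 + 10×2 = 226
E: 7×5 + 13×2 + 11×5 + 22×2 + 12×5 + 10×3 = 250

C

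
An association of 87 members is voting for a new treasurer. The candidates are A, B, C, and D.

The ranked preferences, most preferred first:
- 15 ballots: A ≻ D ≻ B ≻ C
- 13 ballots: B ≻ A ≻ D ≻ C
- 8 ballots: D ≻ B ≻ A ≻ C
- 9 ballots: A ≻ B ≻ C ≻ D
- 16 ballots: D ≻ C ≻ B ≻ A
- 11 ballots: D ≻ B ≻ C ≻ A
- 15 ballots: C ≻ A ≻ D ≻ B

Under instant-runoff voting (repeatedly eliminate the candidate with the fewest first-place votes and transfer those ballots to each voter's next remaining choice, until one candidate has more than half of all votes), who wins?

Round 1: A 24, B 13, C 15, D 35. B eliminated.
Round 2: A 37, C 15, D 35. C eliminated.
Round 3: A 52, D 35. A has a majority (≥44).

A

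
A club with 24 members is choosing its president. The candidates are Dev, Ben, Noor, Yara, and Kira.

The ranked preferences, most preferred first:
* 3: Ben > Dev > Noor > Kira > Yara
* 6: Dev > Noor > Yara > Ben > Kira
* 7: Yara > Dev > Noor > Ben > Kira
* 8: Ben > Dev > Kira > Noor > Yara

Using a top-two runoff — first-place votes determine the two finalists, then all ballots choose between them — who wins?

Yara

Round 1 first-place votes: Dev 6, Ben 11, Noor 0, Yara 7, Kira 0. Ben and Yara advance.
Runoff: Ben is ranked above Yara on 11 ballots, Yara above Ben on 13.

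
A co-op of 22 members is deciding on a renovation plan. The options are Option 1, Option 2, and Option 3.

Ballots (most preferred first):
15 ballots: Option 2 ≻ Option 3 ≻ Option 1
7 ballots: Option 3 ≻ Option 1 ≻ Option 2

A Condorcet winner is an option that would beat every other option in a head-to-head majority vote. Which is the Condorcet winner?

Option 2 vs Option 1: 15–7
Option 2 vs Option 3: 15–7
Option 2 beats every other option.

Option 2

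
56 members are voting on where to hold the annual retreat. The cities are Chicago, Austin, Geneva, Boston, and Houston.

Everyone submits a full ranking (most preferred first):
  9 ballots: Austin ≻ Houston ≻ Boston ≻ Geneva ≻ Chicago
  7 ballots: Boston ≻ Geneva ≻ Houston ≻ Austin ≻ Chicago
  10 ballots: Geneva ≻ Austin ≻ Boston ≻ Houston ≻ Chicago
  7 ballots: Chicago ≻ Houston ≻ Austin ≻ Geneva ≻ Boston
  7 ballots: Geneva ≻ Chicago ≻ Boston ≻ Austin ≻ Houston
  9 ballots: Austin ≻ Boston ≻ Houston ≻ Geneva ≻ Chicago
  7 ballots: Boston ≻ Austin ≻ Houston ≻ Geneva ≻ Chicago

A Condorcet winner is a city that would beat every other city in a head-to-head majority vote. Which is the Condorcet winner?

Austin

Austin vs Chicago: 42–14
Austin vs Geneva: 32–24
Austin vs Boston: 35–21
Austin vs Houston: 42–14
Austin beats every other city.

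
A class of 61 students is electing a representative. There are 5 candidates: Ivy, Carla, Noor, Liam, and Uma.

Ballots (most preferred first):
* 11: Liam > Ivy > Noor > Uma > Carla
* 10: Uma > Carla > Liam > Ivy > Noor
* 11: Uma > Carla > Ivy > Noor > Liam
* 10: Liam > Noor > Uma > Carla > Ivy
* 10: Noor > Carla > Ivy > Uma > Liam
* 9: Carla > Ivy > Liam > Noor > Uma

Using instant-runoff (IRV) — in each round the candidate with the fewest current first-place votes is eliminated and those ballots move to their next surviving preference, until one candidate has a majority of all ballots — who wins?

Round 1: Ivy 0, Carla 9, Noor 10, Liam 21, Uma 21. Ivy eliminated.
Round 2: Carla 9, Noor 10, Liam 21, Uma 21. Carla eliminated.
Round 3: Noor 10, Liam 30, Uma 21. Noor eliminated.
Round 4: Liam 30, Uma 31. Uma has a majority (≥31).

Uma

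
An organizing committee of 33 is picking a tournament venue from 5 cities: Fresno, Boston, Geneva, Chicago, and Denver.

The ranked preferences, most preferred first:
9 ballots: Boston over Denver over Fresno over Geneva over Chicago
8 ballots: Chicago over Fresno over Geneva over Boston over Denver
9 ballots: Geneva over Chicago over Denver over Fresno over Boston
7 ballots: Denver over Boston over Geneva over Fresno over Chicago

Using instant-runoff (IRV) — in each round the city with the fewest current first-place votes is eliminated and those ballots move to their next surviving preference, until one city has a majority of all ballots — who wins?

Round 1: Fresno 0, Boston 9, Geneva 9, Chicago 8, Denver 7. Fresno eliminated.
Round 2: Boston 9, Geneva 9, Chicago 8, Denver 7. Denver eliminated.
Round 3: Boston 16, Geneva 9, Chicago 8. Chicago eliminated.
Round 4: Boston 16, Geneva 17. Geneva has a majority (≥17).

Geneva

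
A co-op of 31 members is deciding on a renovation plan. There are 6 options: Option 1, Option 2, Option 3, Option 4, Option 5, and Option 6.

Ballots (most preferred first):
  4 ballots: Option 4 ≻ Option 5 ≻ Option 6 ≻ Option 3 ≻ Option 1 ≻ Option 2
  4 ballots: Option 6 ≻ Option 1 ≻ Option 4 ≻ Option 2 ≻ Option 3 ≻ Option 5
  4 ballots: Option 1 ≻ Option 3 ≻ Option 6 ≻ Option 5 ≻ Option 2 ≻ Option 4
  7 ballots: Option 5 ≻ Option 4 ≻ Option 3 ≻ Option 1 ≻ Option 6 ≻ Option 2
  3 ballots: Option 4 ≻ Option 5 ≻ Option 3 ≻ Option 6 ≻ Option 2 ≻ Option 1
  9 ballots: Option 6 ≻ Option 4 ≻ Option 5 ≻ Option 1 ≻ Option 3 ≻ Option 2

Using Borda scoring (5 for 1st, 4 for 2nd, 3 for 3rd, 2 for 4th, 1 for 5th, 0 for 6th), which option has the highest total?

Option 4

Option 1: 4×1 + 4×4 + 4×5 + 7×2 + 3×0 + 9×2 = 72
Option 2: 4×0 + 4×2 + 4×1 + 7×0 + 3×1 + 9×0 = 15
Option 3: 4×2 + 4×1 + 4×4 + 7×3 + 3×3 + 9×1 = 67
Option 4: 4×5 + 4×3 + 4×0 + 7×4 + 3×5 + 9×4 = 111
Option 5: 4×4 + 4×0 + 4×2 + 7×5 + 3×4 + 9×3 = 98
Option 6: 4×3 + 4×5 + 4×3 + 7×1 + 3×2 + 9×5 = 102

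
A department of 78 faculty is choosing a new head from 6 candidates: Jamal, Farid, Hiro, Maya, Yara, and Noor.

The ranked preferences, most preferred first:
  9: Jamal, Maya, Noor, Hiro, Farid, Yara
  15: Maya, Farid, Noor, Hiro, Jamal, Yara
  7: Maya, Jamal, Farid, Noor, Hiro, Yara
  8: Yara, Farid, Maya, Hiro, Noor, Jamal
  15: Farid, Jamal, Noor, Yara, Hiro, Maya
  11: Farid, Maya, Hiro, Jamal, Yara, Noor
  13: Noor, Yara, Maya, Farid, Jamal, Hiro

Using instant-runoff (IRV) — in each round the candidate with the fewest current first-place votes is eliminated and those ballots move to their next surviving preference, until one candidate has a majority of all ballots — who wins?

Round 1: Jamal 9, Farid 26, Hiro 0, Maya 22, Yara 8, Noor 13. Hiro eliminated.
Round 2: Jamal 9, Farid 26, Maya 22, Yara 8, Noor 13. Yara eliminated.
Round 3: Jamal 9, Farid 34, Maya 22, Noor 13. Jamal eliminated.
Round 4: Farid 34, Maya 31, Noor 13. Noor eliminated.
Round 5: Farid 34, Maya 44. Maya has a majority (≥40).

Maya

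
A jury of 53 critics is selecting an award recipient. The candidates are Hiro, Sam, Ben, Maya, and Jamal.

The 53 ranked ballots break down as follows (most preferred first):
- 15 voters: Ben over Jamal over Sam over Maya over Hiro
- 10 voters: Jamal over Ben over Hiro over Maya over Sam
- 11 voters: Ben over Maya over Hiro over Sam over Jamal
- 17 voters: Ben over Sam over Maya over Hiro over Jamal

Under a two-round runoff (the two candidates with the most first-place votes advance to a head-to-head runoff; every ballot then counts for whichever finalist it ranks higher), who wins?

Round 1 first-place votes: Hiro 0, Sam 0, Ben 43, Maya 0, Jamal 10. Ben and Jamal advance.
Runoff: Ben is ranked above Jamal on 43 ballots, Jamal above Ben on 10.

Ben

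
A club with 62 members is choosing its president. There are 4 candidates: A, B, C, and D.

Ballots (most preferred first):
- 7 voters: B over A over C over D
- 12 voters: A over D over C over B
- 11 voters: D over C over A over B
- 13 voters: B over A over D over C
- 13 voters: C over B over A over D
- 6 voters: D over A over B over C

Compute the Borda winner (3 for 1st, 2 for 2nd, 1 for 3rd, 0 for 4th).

A

A: 7×2 + 12×3 + 11×1 + 13×2 + 13×1 + 6×2 = 112
B: 7×3 + 12×0 + 11×0 + 13×3 + 13×2 + 6×1 = 92
C: 7×1 + 12×1 + 11×2 + 13×0 + 13×3 + 6×0 = 80
D: 7×0 + 12×2 + 11×3 + 13×1 + 13×0 + 6×3 = 88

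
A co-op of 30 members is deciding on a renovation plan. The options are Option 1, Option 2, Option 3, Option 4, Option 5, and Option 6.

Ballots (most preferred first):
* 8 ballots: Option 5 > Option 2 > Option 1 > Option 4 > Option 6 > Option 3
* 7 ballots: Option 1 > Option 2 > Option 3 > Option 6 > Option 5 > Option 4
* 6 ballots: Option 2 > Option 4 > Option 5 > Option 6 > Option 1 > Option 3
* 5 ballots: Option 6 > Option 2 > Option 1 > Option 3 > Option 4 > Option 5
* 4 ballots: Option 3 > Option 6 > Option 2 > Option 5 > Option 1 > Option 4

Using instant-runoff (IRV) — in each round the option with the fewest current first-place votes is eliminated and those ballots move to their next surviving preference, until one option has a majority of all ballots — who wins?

Option 6

Round 1: Option 1 7, Option 2 6, Option 3 4, Option 4 0, Option 5 8, Option 6 5. Option 4 eliminated.
Round 2: Option 1 7, Option 2 6, Option 3 4, Option 5 8, Option 6 5. Option 3 eliminated.
Round 3: Option 1 7, Option 2 6, Option 5 8, Option 6 9. Option 2 eliminated.
Round 4: Option 1 7, Option 5 14, Option 6 9. Option 1 eliminated.
Round 5: Option 5 14, Option 6 16. Option 6 has a majority (≥16).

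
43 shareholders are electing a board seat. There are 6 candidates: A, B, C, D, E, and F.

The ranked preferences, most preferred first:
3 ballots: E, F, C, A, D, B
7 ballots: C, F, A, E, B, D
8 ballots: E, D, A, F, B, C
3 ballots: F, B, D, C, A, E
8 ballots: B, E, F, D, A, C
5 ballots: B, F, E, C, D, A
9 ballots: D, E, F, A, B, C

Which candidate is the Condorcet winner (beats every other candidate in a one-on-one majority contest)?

E

E vs A: 33–10
E vs B: 27–16
E vs C: 33–10
E vs D: 31–12
E vs F: 28–15
E beats every other candidate.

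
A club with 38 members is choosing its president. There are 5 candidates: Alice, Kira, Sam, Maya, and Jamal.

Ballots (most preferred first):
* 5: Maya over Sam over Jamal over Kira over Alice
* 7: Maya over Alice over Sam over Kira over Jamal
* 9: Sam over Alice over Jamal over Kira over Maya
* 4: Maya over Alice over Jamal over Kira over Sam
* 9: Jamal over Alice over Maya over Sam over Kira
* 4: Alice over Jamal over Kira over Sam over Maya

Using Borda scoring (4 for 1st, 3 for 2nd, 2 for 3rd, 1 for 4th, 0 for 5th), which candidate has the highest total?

Alice: 5×0 + 7×3 + 9×3 + 4×3 + 9×3 + 4×4 = 103
Kira: 5×1 + 7×1 + 9×1 + 4×1 + 9×0 + 4×2 = 33
Sam: 5×3 + 7×2 + 9×4 + 4×0 + 9×1 + 4×1 = 78
Maya: 5×4 + 7×4 + 9×0 + 4×4 + 9×2 + 4×0 = 82
Jamal: 5×2 + 7×0 + 9×2 + 4×2 + 9×4 + 4×3 = 84

Alice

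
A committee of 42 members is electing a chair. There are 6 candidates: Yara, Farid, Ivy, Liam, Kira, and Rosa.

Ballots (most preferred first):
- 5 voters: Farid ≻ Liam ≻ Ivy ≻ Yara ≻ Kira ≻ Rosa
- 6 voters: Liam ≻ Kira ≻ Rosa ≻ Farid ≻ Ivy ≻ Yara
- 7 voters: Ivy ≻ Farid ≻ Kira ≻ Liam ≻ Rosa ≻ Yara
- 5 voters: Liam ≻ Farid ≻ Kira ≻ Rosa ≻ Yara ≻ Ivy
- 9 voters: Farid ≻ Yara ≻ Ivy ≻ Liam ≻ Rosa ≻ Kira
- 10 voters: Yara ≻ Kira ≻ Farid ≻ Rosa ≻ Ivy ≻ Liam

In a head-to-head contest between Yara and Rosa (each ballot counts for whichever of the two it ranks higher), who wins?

Yara

Yara is ranked above Rosa on 24 ballots; Rosa above Yara on 18.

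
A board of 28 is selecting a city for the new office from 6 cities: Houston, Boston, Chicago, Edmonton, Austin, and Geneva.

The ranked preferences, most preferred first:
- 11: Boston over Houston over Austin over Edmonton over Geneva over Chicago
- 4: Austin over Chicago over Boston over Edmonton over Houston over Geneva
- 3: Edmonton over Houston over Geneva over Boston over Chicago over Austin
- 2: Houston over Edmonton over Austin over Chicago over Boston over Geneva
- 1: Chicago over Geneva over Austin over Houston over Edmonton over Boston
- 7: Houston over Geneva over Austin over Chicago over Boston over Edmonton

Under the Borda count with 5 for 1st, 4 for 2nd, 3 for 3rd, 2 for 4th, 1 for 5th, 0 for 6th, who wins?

Houston

Houston: 11×4 + 4×1 + 3×4 + 2×5 + 1×2 + 7×5 = 107
Boston: 11×5 + 4×3 + 3×2 + 2×1 + 1×0 + 7×1 = 82
Chicago: 11×0 + 4×4 + 3×1 + 2×2 + 1×5 + 7×2 = 42
Edmonton: 11×2 + 4×2 + 3×5 + 2×4 + 1×1 + 7×0 = 54
Austin: 11×3 + 4×5 + 3×0 + 2×3 + 1×3 + 7×3 = 83
Geneva: 11×1 + 4×0 + 3×3 + 2×0 + 1×4 + 7×4 = 52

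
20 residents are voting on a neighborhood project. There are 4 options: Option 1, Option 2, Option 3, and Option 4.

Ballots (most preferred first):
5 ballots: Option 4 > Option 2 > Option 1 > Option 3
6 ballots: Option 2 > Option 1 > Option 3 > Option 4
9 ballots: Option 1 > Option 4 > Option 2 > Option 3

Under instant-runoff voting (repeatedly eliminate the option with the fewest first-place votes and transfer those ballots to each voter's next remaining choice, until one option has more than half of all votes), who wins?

Round 1: Option 1 9, Option 2 6, Option 3 0, Option 4 5. Option 3 eliminated.
Round 2: Option 1 9, Option 2 6, Option 4 5. Option 4 eliminated.
Round 3: Option 1 9, Option 2 11. Option 2 has a majority (≥11).

Option 2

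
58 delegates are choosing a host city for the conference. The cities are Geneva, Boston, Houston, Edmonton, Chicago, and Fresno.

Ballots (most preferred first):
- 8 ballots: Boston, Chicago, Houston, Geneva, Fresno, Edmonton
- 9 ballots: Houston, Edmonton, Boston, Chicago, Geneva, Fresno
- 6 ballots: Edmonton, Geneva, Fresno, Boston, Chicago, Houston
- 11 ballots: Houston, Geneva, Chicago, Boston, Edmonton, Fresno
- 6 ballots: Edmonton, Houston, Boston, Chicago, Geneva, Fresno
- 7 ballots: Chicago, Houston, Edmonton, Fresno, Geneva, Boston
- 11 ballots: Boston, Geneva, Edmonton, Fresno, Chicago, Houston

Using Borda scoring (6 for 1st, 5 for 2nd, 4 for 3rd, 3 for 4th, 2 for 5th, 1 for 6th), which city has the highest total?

Houston

Geneva: 8×3 + 9×2 + 6×5 + 11×5 + 6×2 + 7×2 + 11×5 = 208
Boston: 8×6 + 9×4 + 6×3 + 11×3 + 6×4 + 7×1 + 11×6 = 232
Houston: 8×4 + 9×6 + 6×1 + 11×6 + 6×5 + 7×5 + 11×1 = 234
Edmonton: 8×1 + 9×5 + 6×6 + 11×2 + 6×6 + 7×4 + 11×4 = 219
Chicago: 8×5 + 9×3 + 6×2 + 11×4 + 6×3 + 7×6 + 11×2 = 205
Fresno: 8×2 + 9×1 + 6×4 + 11×1 + 6×1 + 7×3 + 11×3 = 120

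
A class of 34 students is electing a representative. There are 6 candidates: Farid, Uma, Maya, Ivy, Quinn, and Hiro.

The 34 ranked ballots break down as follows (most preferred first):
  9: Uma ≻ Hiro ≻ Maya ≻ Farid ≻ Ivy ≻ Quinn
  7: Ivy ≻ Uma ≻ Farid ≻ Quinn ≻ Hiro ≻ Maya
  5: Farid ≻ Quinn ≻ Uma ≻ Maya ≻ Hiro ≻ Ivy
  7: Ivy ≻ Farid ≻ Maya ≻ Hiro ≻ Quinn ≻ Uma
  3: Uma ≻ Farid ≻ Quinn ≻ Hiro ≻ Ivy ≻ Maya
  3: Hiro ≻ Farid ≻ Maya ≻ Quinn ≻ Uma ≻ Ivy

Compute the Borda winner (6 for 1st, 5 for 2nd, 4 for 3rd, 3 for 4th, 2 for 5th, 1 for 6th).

Farid: 9×3 + 7×4 + 5×6 + 7×5 + 3×5 + 3×5 = 150
Uma: 9×6 + 7×5 + 5×4 + 7×1 + 3×6 + 3×2 = 140
Maya: 9×4 + 7×1 + 5×3 + 7×4 + 3×1 + 3×4 = 101
Ivy: 9×2 + 7×6 + 5×1 + 7×6 + 3×2 + 3×1 = 116
Quinn: 9×1 + 7×3 + 5×5 + 7×2 + 3×4 + 3×3 = 90
Hiro: 9×5 + 7×2 + 5×2 + 7×3 + 3×3 + 3×6 = 117

Farid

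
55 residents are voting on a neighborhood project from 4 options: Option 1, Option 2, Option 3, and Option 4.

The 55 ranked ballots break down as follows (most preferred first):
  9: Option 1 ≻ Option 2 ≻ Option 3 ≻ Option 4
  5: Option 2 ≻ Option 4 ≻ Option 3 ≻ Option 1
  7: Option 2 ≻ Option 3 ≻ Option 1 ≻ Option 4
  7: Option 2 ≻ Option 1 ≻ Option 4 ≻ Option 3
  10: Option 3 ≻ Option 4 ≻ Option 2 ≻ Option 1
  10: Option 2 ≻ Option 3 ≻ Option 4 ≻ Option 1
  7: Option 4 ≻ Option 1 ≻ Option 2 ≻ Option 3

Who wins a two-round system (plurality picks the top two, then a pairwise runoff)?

Option 2

Round 1 first-place votes: Option 1 9, Option 2 29, Option 3 10, Option 4 7. Option 2 and Option 3 advance.
Runoff: Option 2 is ranked above Option 3 on 45 ballots, Option 3 above Option 2 on 10.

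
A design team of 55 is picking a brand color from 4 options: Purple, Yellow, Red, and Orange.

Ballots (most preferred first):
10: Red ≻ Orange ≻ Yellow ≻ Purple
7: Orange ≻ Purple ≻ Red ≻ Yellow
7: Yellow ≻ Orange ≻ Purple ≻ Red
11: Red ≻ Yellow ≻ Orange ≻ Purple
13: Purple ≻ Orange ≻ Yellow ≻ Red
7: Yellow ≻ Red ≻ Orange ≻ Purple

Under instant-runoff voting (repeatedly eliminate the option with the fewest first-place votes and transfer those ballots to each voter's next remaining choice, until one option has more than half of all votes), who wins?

Round 1: Purple 13, Yellow 14, Red 21, Orange 7. Orange eliminated.
Round 2: Purple 20, Yellow 14, Red 21. Yellow eliminated.
Round 3: Purple 27, Red 28. Red has a majority (≥28).

Red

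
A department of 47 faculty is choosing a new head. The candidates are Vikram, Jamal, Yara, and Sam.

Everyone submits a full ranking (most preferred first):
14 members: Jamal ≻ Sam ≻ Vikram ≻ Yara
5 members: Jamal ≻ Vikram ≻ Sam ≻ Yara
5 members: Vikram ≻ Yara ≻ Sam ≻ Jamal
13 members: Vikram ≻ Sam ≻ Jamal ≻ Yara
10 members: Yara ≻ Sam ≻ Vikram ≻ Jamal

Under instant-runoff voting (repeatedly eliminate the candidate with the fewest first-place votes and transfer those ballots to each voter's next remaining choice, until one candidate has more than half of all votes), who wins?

Round 1: Vikram 18, Jamal 19, Yara 10, Sam 0. Sam eliminated.
Round 2: Vikram 18, Jamal 19, Yara 10. Yara eliminated.
Round 3: Vikram 28, Jamal 19. Vikram has a majority (≥24).

Vikram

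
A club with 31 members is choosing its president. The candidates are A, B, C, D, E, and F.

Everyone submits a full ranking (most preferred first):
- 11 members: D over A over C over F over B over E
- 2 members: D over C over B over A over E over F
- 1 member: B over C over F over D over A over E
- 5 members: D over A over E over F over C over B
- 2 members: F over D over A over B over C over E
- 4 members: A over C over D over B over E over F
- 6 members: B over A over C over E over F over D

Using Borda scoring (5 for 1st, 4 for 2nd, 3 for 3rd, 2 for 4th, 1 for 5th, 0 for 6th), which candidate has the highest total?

A

A: 11×4 + 2×2 + 1×1 + 5×4 + 2×3 + 4×5 + 6×4 = 119
B: 11×1 + 2×3 + 1×5 + 5×0 + 2×2 + 4×2 + 6×5 = 64
C: 11×3 + 2×4 + 1×4 + 5×1 + 2×1 + 4×4 + 6×3 = 86
D: 11×5 + 2×5 + 1×2 + 5×5 + 2×4 + 4×3 + 6×0 = 112
E: 11×0 + 2×1 + 1×0 + 5×3 + 2×0 + 4×1 + 6×2 = 33
F: 11×2 + 2×0 + 1×3 + 5×2 + 2×5 + 4×0 + 6×1 = 51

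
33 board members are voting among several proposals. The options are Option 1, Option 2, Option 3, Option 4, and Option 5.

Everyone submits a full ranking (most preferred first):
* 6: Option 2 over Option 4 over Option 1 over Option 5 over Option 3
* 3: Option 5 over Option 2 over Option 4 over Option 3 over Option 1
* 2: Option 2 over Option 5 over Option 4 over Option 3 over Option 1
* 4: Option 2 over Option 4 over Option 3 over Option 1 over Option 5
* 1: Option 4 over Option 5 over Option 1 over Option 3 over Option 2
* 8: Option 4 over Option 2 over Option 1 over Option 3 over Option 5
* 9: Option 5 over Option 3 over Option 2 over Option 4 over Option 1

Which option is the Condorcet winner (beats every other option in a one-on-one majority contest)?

Option 2

Option 2 vs Option 1: 32–1
Option 2 vs Option 3: 23–10
Option 2 vs Option 4: 24–9
Option 2 vs Option 5: 20–13
Option 2 beats every other option.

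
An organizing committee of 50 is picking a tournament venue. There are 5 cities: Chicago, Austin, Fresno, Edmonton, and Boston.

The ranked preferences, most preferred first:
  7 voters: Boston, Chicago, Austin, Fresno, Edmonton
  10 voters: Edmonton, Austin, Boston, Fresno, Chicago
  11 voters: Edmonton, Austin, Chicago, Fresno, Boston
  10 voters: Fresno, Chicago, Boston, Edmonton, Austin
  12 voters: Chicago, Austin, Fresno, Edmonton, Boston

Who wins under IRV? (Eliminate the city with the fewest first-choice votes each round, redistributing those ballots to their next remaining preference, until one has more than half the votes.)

Chicago

Round 1: Chicago 12, Austin 0, Fresno 10, Edmonton 21, Boston 7. Austin eliminated.
Round 2: Chicago 12, Fresno 10, Edmonton 21, Boston 7. Boston eliminated.
Round 3: Chicago 19, Fresno 10, Edmonton 21. Fresno eliminated.
Round 4: Chicago 29, Edmonton 21. Chicago has a majority (≥26).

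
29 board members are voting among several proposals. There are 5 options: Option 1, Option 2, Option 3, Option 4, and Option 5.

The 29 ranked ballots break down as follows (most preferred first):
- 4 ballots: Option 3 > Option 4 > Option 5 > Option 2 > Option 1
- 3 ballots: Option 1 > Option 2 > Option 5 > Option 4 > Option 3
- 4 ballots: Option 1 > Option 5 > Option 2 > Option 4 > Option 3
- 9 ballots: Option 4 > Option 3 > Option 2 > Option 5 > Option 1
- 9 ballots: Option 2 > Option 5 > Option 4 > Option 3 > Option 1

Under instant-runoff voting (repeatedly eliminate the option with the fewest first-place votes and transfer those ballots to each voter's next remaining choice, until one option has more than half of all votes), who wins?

Option 2

Round 1: Option 1 7, Option 2 9, Option 3 4, Option 4 9, Option 5 0. Option 5 eliminated.
Round 2: Option 1 7, Option 2 9, Option 3 4, Option 4 9. Option 3 eliminated.
Round 3: Option 1 7, Option 2 9, Option 4 13. Option 1 eliminated.
Round 4: Option 2 16, Option 4 13. Option 2 has a majority (≥15).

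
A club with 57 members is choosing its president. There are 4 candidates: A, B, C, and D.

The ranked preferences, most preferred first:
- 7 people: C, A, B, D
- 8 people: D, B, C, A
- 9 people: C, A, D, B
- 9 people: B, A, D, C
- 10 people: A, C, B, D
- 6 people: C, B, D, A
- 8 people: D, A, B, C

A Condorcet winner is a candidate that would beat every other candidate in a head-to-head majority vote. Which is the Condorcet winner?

C

C vs A: 30–27
C vs B: 32–25
C vs D: 32–25
C beats every other candidate.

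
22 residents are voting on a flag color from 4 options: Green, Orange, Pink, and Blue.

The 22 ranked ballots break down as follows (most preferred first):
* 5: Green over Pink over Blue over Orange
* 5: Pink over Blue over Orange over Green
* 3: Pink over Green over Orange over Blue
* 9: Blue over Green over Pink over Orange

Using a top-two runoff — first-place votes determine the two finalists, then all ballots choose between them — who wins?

Pink

Round 1 first-place votes: Green 5, Orange 0, Pink 8, Blue 9. Blue and Pink advance.
Runoff: Blue is ranked above Pink on 9 ballots, Pink above Blue on 13.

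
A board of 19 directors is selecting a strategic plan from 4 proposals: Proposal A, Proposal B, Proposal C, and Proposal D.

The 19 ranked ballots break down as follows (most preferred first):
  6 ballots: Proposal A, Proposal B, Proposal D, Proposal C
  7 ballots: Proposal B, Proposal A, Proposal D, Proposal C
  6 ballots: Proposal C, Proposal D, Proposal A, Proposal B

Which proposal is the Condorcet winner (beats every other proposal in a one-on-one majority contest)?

Proposal A

Proposal A vs Proposal B: 12–7
Proposal A vs Proposal C: 13–6
Proposal A vs Proposal D: 13–6
Proposal A beats every other proposal.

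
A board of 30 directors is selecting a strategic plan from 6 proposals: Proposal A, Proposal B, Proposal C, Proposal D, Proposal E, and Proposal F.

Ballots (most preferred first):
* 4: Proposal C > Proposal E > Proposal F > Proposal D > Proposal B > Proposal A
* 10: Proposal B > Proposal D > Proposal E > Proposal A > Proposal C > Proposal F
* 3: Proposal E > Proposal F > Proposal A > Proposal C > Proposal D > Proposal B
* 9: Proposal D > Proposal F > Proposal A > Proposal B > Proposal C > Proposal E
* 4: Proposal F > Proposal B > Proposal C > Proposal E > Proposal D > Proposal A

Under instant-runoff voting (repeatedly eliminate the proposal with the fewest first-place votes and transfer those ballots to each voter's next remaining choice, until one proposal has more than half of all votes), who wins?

Round 1: Proposal A 0, Proposal B 10, Proposal C 4, Proposal D 9, Proposal E 3, Proposal F 4. Proposal A eliminated.
Round 2: Proposal B 10, Proposal C 4, Proposal D 9, Proposal E 3, Proposal F 4. Proposal E eliminated.
Round 3: Proposal B 10, Proposal C 4, Proposal D 9, Proposal F 7. Proposal C eliminated.
Round 4: Proposal B 10, Proposal D 9, Proposal F 11. Proposal D eliminated.
Round 5: Proposal B 10, Proposal F 20. Proposal F has a majority (≥16).

Proposal F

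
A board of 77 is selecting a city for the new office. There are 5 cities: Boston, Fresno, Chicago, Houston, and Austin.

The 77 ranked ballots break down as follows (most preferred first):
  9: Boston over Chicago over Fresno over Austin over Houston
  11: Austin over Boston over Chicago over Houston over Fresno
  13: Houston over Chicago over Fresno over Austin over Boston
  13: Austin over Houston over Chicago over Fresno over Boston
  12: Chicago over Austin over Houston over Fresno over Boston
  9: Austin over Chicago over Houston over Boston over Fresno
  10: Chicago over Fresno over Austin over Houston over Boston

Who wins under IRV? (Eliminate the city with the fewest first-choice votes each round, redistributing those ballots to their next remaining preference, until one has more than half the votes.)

Chicago

Round 1: Boston 9, Fresno 0, Chicago 22, Houston 13, Austin 33. Fresno eliminated.
Round 2: Boston 9, Chicago 22, Houston 13, Austin 33. Boston eliminated.
Round 3: Chicago 31, Houston 13, Austin 33. Houston eliminated.
Round 4: Chicago 44, Austin 33. Chicago has a majority (≥39).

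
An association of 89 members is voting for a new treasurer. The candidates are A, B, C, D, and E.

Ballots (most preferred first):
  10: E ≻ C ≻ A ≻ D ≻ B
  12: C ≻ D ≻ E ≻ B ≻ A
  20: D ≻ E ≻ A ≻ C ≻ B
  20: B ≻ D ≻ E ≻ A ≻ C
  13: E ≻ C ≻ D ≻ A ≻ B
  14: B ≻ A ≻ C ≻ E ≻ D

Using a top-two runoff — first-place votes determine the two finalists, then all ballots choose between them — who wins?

Round 1 first-place votes: A 0, B 34, C 12, D 20, E 23. B and E advance.
Runoff: B is ranked above E on 34 ballots, E above B on 55.

E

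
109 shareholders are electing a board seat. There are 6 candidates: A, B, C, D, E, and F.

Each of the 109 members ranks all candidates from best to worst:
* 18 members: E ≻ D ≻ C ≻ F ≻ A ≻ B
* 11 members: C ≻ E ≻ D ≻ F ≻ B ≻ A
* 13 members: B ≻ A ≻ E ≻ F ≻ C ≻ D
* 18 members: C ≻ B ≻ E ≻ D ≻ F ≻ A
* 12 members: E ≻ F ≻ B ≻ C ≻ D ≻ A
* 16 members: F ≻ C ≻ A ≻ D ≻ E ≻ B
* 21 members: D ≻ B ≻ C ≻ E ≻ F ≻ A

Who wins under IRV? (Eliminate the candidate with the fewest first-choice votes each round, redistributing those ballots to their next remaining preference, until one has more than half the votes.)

Round 1: A 0, B 13, C 29, D 21, E 30, F 16. A eliminated.
Round 2: B 13, C 29, D 21, E 30, F 16. B eliminated.
Round 3: C 29, D 21, E 43, F 16. F eliminated.
Round 4: C 45, D 21, E 43. D eliminated.
Round 5: C 66, E 43. C has a majority (≥55).

C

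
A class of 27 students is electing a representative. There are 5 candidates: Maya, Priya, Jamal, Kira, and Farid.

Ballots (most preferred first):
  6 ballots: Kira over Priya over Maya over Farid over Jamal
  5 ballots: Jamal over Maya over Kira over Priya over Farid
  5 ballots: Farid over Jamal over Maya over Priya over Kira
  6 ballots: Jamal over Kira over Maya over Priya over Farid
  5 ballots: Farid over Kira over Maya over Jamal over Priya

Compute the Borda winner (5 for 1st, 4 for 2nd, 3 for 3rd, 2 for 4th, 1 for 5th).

Maya: 6×3 + 5×4 + 5×3 + 6×3 + 5×3 = 86
Priya: 6×4 + 5×2 + 5×2 + 6×2 + 5×1 = 61
Jamal: 6×1 + 5×5 + 5×4 + 6×5 + 5×2 = 91
Kira: 6×5 + 5×3 + 5×1 + 6×4 + 5×4 = 94
Farid: 6×2 + 5×1 + 5×5 + 6×1 + 5×5 = 73

Kira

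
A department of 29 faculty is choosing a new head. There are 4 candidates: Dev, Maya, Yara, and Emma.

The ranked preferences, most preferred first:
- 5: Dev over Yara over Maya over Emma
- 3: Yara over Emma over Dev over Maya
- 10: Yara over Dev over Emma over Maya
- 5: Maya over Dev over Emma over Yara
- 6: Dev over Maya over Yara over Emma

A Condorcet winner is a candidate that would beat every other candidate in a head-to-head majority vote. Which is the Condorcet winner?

Dev

Dev vs Maya: 24–5
Dev vs Yara: 16–13
Dev vs Emma: 26–3
Dev beats every other candidate.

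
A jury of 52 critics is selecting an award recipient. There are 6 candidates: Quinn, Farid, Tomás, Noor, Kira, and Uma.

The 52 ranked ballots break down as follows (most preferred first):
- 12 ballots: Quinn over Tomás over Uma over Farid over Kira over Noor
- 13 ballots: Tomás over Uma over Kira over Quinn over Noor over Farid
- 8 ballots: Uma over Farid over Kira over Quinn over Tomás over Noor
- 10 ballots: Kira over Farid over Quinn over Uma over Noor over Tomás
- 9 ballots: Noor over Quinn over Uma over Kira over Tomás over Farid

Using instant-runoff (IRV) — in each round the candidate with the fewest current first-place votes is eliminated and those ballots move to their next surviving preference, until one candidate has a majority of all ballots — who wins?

Kira

Round 1: Quinn 12, Farid 0, Tomás 13, Noor 9, Kira 10, Uma 8. Farid eliminated.
Round 2: Quinn 12, Tomás 13, Noor 9, Kira 10, Uma 8. Uma eliminated.
Round 3: Quinn 12, Tomás 13, Noor 9, Kira 18. Noor eliminated.
Round 4: Quinn 21, Tomás 13, Kira 18. Tomás eliminated.
Round 5: Quinn 21, Kira 31. Kira has a majority (≥27).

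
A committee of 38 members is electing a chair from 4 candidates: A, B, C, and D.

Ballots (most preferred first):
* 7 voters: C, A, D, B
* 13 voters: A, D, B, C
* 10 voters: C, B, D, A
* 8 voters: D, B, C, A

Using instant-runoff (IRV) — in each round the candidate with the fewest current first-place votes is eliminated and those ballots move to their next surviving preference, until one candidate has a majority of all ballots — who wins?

Round 1: A 13, B 0, C 17, D 8. B eliminated.
Round 2: A 13, C 17, D 8. D eliminated.
Round 3: A 13, C 25. C has a majority (≥20).

C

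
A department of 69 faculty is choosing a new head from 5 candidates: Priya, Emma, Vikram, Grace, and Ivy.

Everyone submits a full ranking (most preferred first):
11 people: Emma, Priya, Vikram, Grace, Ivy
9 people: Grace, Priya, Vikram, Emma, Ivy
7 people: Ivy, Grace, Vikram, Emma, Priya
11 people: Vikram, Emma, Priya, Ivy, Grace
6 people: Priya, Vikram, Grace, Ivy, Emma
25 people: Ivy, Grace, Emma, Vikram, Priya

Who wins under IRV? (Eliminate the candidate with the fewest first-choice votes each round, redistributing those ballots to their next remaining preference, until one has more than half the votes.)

Vikram

Round 1: Priya 6, Emma 11, Vikram 11, Grace 9, Ivy 32. Priya eliminated.
Round 2: Emma 11, Vikram 17, Grace 9, Ivy 32. Grace eliminated.
Round 3: Emma 11, Vikram 26, Ivy 32. Emma eliminated.
Round 4: Vikram 37, Ivy 32. Vikram has a majority (≥35).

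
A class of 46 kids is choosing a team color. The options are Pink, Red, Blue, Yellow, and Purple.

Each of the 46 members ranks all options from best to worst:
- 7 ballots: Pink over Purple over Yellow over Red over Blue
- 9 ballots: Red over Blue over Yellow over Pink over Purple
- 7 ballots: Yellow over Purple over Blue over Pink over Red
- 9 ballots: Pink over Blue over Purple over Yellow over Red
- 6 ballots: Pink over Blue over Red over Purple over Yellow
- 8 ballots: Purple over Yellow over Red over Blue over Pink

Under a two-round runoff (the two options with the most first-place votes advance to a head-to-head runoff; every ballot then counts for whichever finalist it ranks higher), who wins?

Pink

Round 1 first-place votes: Pink 22, Red 9, Blue 0, Yellow 7, Purple 8. Pink and Red advance.
Runoff: Pink is ranked above Red on 29 ballots, Red above Pink on 17.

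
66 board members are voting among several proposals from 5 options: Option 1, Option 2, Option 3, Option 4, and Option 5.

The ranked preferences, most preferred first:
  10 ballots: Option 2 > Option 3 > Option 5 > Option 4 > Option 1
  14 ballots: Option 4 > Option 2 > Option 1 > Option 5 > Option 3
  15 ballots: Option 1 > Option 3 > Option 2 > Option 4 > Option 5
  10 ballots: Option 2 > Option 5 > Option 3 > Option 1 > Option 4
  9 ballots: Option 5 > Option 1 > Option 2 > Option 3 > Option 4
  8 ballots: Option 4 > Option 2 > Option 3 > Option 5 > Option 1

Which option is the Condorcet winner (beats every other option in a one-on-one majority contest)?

Option 2

Option 2 vs Option 1: 42–24
Option 2 vs Option 3: 51–15
Option 2 vs Option 4: 44–22
Option 2 vs Option 5: 57–9
Option 2 beats every other option.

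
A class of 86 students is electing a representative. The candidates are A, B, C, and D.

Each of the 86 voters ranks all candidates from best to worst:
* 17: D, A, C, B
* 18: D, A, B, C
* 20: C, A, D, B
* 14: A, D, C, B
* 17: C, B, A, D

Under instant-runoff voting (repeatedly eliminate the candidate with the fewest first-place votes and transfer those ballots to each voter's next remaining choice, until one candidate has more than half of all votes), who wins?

D

Round 1: A 14, B 0, C 37, D 35. B eliminated.
Round 2: A 14, C 37, D 35. A eliminated.
Round 3: C 37, D 49. D has a majority (≥44).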